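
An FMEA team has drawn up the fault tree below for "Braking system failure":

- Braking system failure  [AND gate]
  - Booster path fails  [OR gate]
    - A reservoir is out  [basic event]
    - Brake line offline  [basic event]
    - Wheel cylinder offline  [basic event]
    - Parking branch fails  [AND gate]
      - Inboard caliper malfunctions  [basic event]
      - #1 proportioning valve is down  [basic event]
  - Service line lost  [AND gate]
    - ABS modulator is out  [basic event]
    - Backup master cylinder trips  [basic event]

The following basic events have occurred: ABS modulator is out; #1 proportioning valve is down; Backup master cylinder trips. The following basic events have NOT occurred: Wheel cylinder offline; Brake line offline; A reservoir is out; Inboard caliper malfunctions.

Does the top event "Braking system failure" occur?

No

Parking branch fails [AND]: Inboard caliper malfunctions=not, #1 proportioning valve is down=occurs → not all inputs occur → does not occur.
Booster path fails [OR]: A reservoir is out=not, Brake line offline=not, Wheel cylinder offline=not, Parking branch fails=not → no input occurs → does not occur.
Service line lost [AND]: ABS modulator is out=occurs, Backup master cylinder trips=occurs → all inputs occur → occurs.
Braking system failure [AND]: Booster path fails=not, Service line lost=occurs → not all inputs occur → does not occur.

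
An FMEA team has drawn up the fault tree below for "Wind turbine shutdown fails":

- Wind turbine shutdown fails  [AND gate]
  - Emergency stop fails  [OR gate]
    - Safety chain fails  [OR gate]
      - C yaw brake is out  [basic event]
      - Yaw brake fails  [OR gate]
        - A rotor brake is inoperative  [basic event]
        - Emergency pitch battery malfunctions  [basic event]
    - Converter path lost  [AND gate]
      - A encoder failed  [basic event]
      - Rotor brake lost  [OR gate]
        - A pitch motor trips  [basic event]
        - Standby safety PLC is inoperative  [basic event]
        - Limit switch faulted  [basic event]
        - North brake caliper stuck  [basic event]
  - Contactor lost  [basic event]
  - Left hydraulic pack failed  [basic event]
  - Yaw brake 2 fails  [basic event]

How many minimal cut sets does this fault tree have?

Yaw brake fails [OR]: union of children's cut sets → 2 cut set(s).
Safety chain fails [OR]: union of children's cut sets → 3 cut set(s).
Rotor brake lost [OR]: union of children's cut sets → 4 cut set(s).
Converter path lost [AND]: one cut set from each child combined → 1 × 4 = 4 cut set(s).
Emergency stop fails [OR]: union of children's cut sets → 7 cut set(s).
Wind turbine shutdown fails [AND]: one cut set from each child combined → 7 × 1 × 1 × 1 = 7 cut set(s).
Minimal cut sets: {C yaw brake is out, Contactor lost, Left hydraulic pack failed, Yaw brake 2 fails}; {A rotor brake is inoperative, Contactor lost, Left hydraulic pack failed, Yaw brake 2 fails}; {Contactor lost, Emergency pitch battery malfunctions, Left hydraulic pack failed, Yaw brake 2 fails}; {A encoder failed, A pitch motor trips, Contactor lost, Left hydraulic pack failed, Yaw brake 2 fails}; {A encoder failed, Contactor lost, Left hydraulic pack failed, Standby safety PLC is inoperative, Yaw brake 2 fails}; {A encoder failed, Contactor lost, Left hydraulic pack failed, Limit switch faulted, Yaw brake 2 fails}; {A encoder failed, Contactor lost, Left hydraulic pack failed, North brake caliper stuck, Yaw brake 2 fails}.

7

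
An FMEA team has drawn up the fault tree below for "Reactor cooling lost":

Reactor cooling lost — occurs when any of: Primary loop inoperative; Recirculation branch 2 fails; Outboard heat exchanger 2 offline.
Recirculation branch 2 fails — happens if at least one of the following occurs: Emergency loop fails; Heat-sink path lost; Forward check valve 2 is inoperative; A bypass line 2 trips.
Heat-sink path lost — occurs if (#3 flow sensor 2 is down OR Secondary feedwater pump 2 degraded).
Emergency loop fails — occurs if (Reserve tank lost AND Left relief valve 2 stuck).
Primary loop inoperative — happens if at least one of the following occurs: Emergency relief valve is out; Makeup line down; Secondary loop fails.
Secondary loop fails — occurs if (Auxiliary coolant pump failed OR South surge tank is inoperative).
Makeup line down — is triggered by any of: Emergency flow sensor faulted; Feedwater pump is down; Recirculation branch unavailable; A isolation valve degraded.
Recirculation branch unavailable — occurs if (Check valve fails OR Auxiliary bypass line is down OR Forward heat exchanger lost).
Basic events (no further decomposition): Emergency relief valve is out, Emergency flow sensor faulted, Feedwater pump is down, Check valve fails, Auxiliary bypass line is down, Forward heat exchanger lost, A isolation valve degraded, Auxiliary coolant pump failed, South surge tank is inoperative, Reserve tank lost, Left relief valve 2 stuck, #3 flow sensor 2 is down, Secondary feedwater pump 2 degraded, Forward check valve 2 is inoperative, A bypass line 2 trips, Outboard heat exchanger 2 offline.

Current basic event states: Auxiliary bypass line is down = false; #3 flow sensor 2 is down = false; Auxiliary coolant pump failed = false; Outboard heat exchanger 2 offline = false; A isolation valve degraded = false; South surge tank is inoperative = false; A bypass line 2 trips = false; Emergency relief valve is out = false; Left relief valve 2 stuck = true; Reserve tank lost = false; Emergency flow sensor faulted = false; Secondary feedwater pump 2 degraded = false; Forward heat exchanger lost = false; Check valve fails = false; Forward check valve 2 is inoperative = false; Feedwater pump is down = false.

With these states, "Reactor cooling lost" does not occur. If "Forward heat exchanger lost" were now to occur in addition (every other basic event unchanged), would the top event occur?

Yes

Counterfactual: set "Forward heat exchanger lost" to occurred.
Recirculation branch unavailable [OR]: Check valve fails=not, Auxiliary bypass line is down=not, Forward heat exchanger lost=occurs → at least one input occurs → occurs.
Makeup line down [OR]: Emergency flow sensor faulted=not, Feedwater pump is down=not, Recirculation branch unavailable=occurs, A isolation valve degraded=not → at least one input occurs → occurs.
Secondary loop fails [OR]: Auxiliary coolant pump failed=not, South surge tank is inoperative=not → no input occurs → does not occur.
Primary loop inoperative [OR]: Emergency relief valve is out=not, Makeup line down=occurs, Secondary loop fails=not → at least one input occurs → occurs.
Emergency loop fails [AND]: Reserve tank lost=not, Left relief valve 2 stuck=occurs → not all inputs occur → does not occur.
Heat-sink path lost [OR]: #3 flow sensor 2 is down=not, Secondary feedwater pump 2 degraded=not → no input occurs → does not occur.
Recirculation branch 2 fails [OR]: Emergency loop fails=not, Heat-sink path lost=not, Forward check valve 2 is inoperative=not, A bypass line 2 trips=not → no input occurs → does not occur.
Reactor cooling lost [OR]: Primary loop inoperative=occurs, Recirculation branch 2 fails=not, Outboard heat exchanger 2 offline=not → at least one input occurs → occurs.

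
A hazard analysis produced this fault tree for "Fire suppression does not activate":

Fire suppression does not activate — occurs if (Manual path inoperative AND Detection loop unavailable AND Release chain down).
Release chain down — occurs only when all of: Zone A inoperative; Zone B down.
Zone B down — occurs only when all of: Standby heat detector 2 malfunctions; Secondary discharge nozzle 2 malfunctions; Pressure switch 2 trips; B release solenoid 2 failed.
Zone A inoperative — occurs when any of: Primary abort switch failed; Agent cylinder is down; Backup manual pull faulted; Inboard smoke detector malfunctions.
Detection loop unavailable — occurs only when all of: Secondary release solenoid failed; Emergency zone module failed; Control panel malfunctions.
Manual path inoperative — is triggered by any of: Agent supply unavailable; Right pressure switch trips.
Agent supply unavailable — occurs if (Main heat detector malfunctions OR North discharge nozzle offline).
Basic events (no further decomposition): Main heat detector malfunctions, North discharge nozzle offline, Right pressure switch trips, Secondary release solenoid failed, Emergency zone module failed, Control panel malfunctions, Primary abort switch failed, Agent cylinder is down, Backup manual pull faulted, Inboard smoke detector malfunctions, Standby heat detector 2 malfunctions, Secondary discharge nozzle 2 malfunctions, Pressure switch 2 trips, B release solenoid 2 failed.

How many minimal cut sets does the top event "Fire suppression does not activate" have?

Agent supply unavailable [OR]: union of children's cut sets → 2 cut set(s).
Manual path inoperative [OR]: union of children's cut sets → 3 cut set(s).
Detection loop unavailable [AND]: one cut set from each child combined → 1 × 1 × 1 = 1 cut set(s).
Zone A inoperative [OR]: union of children's cut sets → 4 cut set(s).
Zone B down [AND]: one cut set from each child combined → 1 × 1 × 1 × 1 = 1 cut set(s).
Release chain down [AND]: one cut set from each child combined → 4 × 1 = 4 cut set(s).
Fire suppression does not activate [AND]: one cut set from each child combined → 3 × 1 × 4 = 12 cut set(s).

12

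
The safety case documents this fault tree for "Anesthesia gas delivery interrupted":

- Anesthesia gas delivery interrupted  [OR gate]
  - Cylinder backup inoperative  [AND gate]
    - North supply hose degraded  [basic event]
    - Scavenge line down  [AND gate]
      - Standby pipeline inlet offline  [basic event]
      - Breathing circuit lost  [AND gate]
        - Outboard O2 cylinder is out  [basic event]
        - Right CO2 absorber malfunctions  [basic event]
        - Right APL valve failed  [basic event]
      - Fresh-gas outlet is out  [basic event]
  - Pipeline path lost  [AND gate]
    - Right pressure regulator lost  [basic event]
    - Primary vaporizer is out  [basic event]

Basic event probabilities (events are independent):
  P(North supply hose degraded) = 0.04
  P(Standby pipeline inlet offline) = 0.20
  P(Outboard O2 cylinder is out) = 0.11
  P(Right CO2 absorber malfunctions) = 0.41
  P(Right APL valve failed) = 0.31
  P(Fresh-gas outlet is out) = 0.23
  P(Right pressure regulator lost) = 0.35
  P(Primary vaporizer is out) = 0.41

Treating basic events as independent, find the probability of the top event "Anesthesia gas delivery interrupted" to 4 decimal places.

0.1435

P(Breathing circuit lost) [AND] = 0.11 × 0.41 × 0.31 = 0.013981
P(Scavenge line down) [AND] = 0.20 × 0.013981 × 0.23 = 0.000643
P(Cylinder backup inoperative) [AND] = 0.04 × 0.000643 = 0.000026
P(Pipeline path lost) [AND] = 0.35 × 0.41 = 0.143500
P(Anesthesia gas delivery interrupted) [OR] = 1 − (1−0.000026) × (1−0.143500) = 0.143522
Rounded to 4 decimal places: P(Anesthesia gas delivery interrupted) ≈ 0.1435.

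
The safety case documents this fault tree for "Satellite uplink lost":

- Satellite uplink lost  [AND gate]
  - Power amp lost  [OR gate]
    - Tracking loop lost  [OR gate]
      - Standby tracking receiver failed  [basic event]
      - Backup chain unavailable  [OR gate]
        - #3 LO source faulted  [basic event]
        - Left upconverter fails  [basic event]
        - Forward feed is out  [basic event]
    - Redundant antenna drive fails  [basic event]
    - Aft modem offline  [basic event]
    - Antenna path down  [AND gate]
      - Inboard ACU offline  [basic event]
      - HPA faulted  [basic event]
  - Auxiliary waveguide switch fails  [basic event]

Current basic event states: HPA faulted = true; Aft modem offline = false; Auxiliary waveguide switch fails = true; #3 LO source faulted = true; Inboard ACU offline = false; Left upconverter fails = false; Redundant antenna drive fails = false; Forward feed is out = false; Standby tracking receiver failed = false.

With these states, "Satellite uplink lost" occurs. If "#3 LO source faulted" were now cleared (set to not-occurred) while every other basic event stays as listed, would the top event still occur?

No

Counterfactual: set "#3 LO source faulted" to not occurred.
Backup chain unavailable [OR]: #3 LO source faulted=not, Left upconverter fails=not, Forward feed is out=not → no input occurs → does not occur.
Tracking loop lost [OR]: Standby tracking receiver failed=not, Backup chain unavailable=not → no input occurs → does not occur.
Antenna path down [AND]: Inboard ACU offline=not, HPA faulted=occurs → not all inputs occur → does not occur.
Power amp lost [OR]: Tracking loop lost=not, Redundant antenna drive fails=not, Aft modem offline=not, Antenna path down=not → no input occurs → does not occur.
Satellite uplink lost [AND]: Power amp lost=not, Auxiliary waveguide switch fails=occurs → not all inputs occur → does not occur.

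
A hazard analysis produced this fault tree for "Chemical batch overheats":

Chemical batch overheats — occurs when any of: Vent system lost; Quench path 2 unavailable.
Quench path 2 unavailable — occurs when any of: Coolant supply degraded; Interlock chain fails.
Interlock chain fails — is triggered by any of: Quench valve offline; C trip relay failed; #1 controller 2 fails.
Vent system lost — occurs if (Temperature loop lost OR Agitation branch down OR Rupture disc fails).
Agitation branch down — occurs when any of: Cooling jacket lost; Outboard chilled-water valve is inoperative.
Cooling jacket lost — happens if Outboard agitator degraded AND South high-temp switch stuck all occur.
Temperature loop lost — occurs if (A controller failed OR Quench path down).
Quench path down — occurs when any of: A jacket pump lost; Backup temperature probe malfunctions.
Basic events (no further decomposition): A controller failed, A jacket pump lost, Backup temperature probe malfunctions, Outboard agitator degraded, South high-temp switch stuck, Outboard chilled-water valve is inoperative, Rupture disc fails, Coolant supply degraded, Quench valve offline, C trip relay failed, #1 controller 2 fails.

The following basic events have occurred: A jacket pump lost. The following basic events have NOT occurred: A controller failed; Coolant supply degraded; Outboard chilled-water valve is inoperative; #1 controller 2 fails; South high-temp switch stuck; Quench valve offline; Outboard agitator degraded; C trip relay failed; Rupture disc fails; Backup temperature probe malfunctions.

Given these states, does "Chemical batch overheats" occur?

Yes

Quench path down [OR]: A jacket pump lost=occurs, Backup temperature probe malfunctions=not → at least one input occurs → occurs.
Temperature loop lost [OR]: A controller failed=not, Quench path down=occurs → at least one input occurs → occurs.
Cooling jacket lost [AND]: Outboard agitator degraded=not, South high-temp switch stuck=not → not all inputs occur → does not occur.
Agitation branch down [OR]: Cooling jacket lost=not, Outboard chilled-water valve is inoperative=not → no input occurs → does not occur.
Vent system lost [OR]: Temperature loop lost=occurs, Agitation branch down=not, Rupture disc fails=not → at least one input occurs → occurs.
Interlock chain fails [OR]: Quench valve offline=not, C trip relay failed=not, #1 controller 2 fails=not → no input occurs → does not occur.
Quench path 2 unavailable [OR]: Coolant supply degraded=not, Interlock chain fails=not → no input occurs → does not occur.
Chemical batch overheats [OR]: Vent system lost=occurs, Quench path 2 unavailable=not → at least one input occurs → occurs.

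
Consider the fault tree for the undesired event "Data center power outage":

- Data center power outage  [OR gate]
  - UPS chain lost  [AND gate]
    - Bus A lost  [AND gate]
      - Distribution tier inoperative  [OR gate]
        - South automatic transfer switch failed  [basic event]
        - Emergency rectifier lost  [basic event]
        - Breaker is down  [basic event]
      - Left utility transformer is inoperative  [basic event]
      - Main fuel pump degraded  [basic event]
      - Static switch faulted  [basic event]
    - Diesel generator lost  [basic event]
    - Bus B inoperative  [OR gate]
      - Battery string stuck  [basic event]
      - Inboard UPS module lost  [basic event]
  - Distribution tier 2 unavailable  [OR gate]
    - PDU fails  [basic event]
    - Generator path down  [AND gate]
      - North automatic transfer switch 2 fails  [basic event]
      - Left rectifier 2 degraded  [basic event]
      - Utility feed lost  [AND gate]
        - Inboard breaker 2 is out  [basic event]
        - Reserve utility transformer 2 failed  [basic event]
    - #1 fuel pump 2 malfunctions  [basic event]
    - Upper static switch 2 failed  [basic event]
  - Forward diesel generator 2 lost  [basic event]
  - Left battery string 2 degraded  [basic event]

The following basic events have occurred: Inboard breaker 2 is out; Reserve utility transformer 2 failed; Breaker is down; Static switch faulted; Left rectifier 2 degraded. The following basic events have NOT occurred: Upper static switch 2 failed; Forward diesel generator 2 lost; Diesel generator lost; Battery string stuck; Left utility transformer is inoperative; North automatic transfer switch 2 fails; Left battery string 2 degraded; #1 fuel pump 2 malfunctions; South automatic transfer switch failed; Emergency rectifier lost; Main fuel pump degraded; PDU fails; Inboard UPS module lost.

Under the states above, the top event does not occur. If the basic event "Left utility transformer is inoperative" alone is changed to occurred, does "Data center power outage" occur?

Counterfactual: set "Left utility transformer is inoperative" to occurred.
Distribution tier inoperative [OR]: South automatic transfer switch failed=not, Emergency rectifier lost=not, Breaker is down=occurs → at least one input occurs → occurs.
Bus A lost [AND]: Distribution tier inoperative=occurs, Left utility transformer is inoperative=occurs, Main fuel pump degraded=not, Static switch faulted=occurs → not all inputs occur → does not occur.
Bus B inoperative [OR]: Battery string stuck=not, Inboard UPS module lost=not → no input occurs → does not occur.
UPS chain lost [AND]: Bus A lost=not, Diesel generator lost=not, Bus B inoperative=not → not all inputs occur → does not occur.
Utility feed lost [AND]: Inboard breaker 2 is out=occurs, Reserve utility transformer 2 failed=occurs → all inputs occur → occurs.
Generator path down [AND]: North automatic transfer switch 2 fails=not, Left rectifier 2 degraded=occurs, Utility feed lost=occurs → not all inputs occur → does not occur.
Distribution tier 2 unavailable [OR]: PDU fails=not, Generator path down=not, #1 fuel pump 2 malfunctions=not, Upper static switch 2 failed=not → no input occurs → does not occur.
Data center power outage [OR]: UPS chain lost=not, Distribution tier 2 unavailable=not, Forward diesel generator 2 lost=not, Left battery string 2 degraded=not → no input occurs → does not occur.

No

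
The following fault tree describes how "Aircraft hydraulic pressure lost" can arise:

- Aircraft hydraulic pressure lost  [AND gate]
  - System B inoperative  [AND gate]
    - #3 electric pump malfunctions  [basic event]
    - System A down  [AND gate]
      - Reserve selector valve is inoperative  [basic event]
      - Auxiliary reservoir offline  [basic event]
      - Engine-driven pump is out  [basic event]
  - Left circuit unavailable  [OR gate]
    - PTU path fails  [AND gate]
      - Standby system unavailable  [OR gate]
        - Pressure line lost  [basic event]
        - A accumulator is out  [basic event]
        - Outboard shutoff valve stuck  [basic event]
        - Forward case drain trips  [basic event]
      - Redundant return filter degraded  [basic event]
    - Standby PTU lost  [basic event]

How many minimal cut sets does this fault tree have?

5

System A down [AND]: one cut set from each child combined → 1 × 1 × 1 = 1 cut set(s).
System B inoperative [AND]: one cut set from each child combined → 1 × 1 = 1 cut set(s).
Standby system unavailable [OR]: union of children's cut sets → 4 cut set(s).
PTU path fails [AND]: one cut set from each child combined → 4 × 1 = 4 cut set(s).
Left circuit unavailable [OR]: union of children's cut sets → 5 cut set(s).
Aircraft hydraulic pressure lost [AND]: one cut set from each child combined → 1 × 5 = 5 cut set(s).
Minimal cut sets: {#3 electric pump malfunctions, Auxiliary reservoir offline, Engine-driven pump is out, Pressure line lost, Redundant return filter degraded, Reserve selector valve is inoperative}; {#3 electric pump malfunctions, A accumulator is out, Auxiliary reservoir offline, Engine-driven pump is out, Redundant return filter degraded, Reserve selector valve is inoperative}; {#3 electric pump malfunctions, Auxiliary reservoir offline, Engine-driven pump is out, Outboard shutoff valve stuck, Redundant return filter degraded, Reserve selector valve is inoperative}; {#3 electric pump malfunctions, Auxiliary reservoir offline, Engine-driven pump is out, Forward case drain trips, Redundant return filter degraded, Reserve selector valve is inoperative}; {#3 electric pump malfunctions, Auxiliary reservoir offline, Engine-driven pump is out, Reserve selector valve is inoperative, Standby PTU lost}.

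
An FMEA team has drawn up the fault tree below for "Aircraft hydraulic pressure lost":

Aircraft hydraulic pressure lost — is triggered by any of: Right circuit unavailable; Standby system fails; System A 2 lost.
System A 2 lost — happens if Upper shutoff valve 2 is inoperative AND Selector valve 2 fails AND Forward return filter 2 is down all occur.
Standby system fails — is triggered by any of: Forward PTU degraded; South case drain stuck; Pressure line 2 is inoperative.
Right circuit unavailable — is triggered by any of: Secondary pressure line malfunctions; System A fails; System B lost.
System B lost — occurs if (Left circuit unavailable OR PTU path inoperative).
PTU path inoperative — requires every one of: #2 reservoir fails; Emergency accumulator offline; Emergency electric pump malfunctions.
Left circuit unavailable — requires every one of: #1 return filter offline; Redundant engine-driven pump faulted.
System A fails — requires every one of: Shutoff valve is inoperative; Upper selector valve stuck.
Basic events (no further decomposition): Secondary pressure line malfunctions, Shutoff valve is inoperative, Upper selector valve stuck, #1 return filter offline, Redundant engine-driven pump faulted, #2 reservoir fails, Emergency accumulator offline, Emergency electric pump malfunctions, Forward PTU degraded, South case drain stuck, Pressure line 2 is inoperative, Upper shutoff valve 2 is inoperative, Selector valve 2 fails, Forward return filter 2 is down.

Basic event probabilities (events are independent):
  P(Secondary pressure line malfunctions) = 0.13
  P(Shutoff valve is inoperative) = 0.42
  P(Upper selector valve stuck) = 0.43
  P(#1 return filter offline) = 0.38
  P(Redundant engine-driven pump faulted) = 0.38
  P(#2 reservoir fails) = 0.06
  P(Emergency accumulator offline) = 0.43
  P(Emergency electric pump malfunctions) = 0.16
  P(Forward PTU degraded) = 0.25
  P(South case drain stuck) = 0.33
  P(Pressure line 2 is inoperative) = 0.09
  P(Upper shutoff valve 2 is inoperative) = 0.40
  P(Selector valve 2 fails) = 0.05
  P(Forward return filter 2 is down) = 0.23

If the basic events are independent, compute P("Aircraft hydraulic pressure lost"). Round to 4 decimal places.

0.7235

P(System A fails) [AND] = 0.42 × 0.43 = 0.180600
P(Left circuit unavailable) [AND] = 0.38 × 0.38 = 0.144400
P(PTU path inoperative) [AND] = 0.06 × 0.43 × 0.16 = 0.004128
P(System B lost) [OR] = 1 − (1−0.144400) × (1−0.004128) = 0.147932
P(Right circuit unavailable) [OR] = 1 − (1−0.13) × (1−0.180600) × (1−0.147932) = 0.392579
P(Standby system fails) [OR] = 1 − (1−0.25) × (1−0.33) × (1−0.09) = 0.542725
P(System A 2 lost) [AND] = 0.40 × 0.05 × 0.23 = 0.004600
P(Aircraft hydraulic pressure lost) [OR] = 1 − (1−0.392579) × (1−0.542725) × (1−0.004600) = 0.723519
Rounded to 4 decimal places: P(Aircraft hydraulic pressure lost) ≈ 0.7235.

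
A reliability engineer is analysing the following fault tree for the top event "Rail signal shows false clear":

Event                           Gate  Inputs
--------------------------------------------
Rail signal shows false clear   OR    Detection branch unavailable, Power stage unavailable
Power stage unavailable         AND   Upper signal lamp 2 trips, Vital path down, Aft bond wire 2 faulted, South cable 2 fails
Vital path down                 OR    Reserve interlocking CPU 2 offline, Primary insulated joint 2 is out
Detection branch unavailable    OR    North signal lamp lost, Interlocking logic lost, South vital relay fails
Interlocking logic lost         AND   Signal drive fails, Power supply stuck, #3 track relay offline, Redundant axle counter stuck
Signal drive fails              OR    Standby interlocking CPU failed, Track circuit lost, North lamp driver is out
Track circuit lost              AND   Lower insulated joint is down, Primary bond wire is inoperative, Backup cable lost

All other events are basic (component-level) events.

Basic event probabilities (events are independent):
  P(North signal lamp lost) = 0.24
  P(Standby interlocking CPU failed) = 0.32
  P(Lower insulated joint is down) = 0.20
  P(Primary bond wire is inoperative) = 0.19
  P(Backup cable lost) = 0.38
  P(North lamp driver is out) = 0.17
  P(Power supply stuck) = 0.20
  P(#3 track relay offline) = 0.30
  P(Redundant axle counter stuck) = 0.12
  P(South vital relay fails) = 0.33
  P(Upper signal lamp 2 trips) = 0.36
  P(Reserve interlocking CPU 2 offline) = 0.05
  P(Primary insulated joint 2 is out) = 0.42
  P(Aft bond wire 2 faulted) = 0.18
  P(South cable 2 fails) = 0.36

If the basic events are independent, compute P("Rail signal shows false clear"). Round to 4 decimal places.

0.4977

P(Track circuit lost) [AND] = 0.20 × 0.19 × 0.38 = 0.014440
P(Signal drive fails) [OR] = 1 − (1−0.32) × (1−0.014440) × (1−0.17) = 0.443750
P(Interlocking logic lost) [AND] = 0.443750 × 0.20 × 0.30 × 0.12 = 0.003195
P(Detection branch unavailable) [OR] = 1 − (1−0.24) × (1−0.003195) × (1−0.33) = 0.492427
P(Vital path down) [OR] = 1 − (1−0.05) × (1−0.42) = 0.449000
P(Power stage unavailable) [AND] = 0.36 × 0.449000 × 0.18 × 0.36 = 0.010474
P(Rail signal shows false clear) [OR] = 1 − (1−0.492427) × (1−0.010474) = 0.497743
Rounded to 4 decimal places: P(Rail signal shows false clear) ≈ 0.4977.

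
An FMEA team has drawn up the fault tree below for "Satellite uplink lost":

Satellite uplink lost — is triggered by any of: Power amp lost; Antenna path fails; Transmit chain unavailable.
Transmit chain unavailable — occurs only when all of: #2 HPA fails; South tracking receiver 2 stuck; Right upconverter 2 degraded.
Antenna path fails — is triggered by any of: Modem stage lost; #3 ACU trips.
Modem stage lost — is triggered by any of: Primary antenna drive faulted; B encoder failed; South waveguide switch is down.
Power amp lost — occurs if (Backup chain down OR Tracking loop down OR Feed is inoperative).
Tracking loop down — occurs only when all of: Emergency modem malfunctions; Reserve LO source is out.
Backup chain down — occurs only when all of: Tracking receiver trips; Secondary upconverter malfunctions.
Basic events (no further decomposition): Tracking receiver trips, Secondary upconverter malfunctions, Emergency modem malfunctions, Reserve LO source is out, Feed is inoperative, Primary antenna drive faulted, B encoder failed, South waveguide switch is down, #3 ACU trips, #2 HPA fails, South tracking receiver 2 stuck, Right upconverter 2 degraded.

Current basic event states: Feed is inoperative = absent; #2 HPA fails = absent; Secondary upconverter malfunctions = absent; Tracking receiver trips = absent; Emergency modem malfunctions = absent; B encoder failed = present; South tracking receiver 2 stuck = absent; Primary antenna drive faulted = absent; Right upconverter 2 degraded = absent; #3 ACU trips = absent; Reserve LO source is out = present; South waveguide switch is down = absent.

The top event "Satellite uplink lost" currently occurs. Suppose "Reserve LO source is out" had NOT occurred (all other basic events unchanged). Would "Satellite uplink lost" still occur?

Yes

Counterfactual: set "Reserve LO source is out" to not occurred.
Backup chain down [AND]: Tracking receiver trips=not, Secondary upconverter malfunctions=not → not all inputs occur → does not occur.
Tracking loop down [AND]: Emergency modem malfunctions=not, Reserve LO source is out=not → not all inputs occur → does not occur.
Power amp lost [OR]: Backup chain down=not, Tracking loop down=not, Feed is inoperative=not → no input occurs → does not occur.
Modem stage lost [OR]: Primary antenna drive faulted=not, B encoder failed=occurs, South waveguide switch is down=not → at least one input occurs → occurs.
Antenna path fails [OR]: Modem stage lost=occurs, #3 ACU trips=not → at least one input occurs → occurs.
Transmit chain unavailable [AND]: #2 HPA fails=not, South tracking receiver 2 stuck=not, Right upconverter 2 degraded=not → not all inputs occur → does not occur.
Satellite uplink lost [OR]: Power amp lost=not, Antenna path fails=occurs, Transmit chain unavailable=not → at least one input occurs → occurs.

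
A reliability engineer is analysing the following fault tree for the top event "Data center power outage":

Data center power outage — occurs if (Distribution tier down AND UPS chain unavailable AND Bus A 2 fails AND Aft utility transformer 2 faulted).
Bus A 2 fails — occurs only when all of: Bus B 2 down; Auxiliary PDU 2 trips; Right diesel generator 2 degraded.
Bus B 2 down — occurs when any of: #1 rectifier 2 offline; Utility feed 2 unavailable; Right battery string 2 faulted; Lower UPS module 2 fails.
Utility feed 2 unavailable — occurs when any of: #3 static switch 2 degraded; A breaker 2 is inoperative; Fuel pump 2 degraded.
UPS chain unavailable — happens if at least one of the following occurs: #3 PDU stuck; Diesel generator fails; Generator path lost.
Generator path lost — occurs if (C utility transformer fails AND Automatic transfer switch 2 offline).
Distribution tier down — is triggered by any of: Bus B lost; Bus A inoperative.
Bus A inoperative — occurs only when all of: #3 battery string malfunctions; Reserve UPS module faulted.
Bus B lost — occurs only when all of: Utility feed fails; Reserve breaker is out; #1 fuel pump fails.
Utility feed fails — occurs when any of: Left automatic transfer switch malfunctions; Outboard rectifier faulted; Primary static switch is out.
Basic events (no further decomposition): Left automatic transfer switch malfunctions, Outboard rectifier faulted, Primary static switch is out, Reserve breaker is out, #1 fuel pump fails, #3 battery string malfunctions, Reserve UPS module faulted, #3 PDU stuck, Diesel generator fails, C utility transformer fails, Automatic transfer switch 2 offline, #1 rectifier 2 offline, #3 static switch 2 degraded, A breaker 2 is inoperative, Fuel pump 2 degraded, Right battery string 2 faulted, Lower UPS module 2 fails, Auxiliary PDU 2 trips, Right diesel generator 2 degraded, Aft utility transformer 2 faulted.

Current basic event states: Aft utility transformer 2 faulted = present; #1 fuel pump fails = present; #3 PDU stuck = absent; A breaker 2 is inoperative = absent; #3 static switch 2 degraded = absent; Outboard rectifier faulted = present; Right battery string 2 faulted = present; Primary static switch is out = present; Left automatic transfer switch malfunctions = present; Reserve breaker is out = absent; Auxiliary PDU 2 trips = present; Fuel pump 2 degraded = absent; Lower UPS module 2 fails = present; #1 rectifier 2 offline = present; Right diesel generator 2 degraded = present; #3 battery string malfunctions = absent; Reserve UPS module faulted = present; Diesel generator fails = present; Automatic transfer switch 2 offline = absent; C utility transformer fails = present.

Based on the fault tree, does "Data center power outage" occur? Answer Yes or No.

Utility feed fails [OR]: Left automatic transfer switch malfunctions=occurs, Outboard rectifier faulted=occurs, Primary static switch is out=occurs → at least one input occurs → occurs.
Bus B lost [AND]: Utility feed fails=occurs, Reserve breaker is out=not, #1 fuel pump fails=occurs → not all inputs occur → does not occur.
Bus A inoperative [AND]: #3 battery string malfunctions=not, Reserve UPS module faulted=occurs → not all inputs occur → does not occur.
Distribution tier down [OR]: Bus B lost=not, Bus A inoperative=not → no input occurs → does not occur.
Generator path lost [AND]: C utility transformer fails=occurs, Automatic transfer switch 2 offline=not → not all inputs occur → does not occur.
UPS chain unavailable [OR]: #3 PDU stuck=not, Diesel generator fails=occurs, Generator path lost=not → at least one input occurs → occurs.
Utility feed 2 unavailable [OR]: #3 static switch 2 degraded=not, A breaker 2 is inoperative=not, Fuel pump 2 degraded=not → no input occurs → does not occur.
Bus B 2 down [OR]: #1 rectifier 2 offline=occurs, Utility feed 2 unavailable=not, Right battery string 2 faulted=occurs, Lower UPS module 2 fails=occurs → at least one input occurs → occurs.
Bus A 2 fails [AND]: Bus B 2 down=occurs, Auxiliary PDU 2 trips=occurs, Right diesel generator 2 degraded=occurs → all inputs occur → occurs.
Data center power outage [AND]: Distribution tier down=not, UPS chain unavailable=occurs, Bus A 2 fails=occurs, Aft utility transformer 2 faulted=occurs → not all inputs occur → does not occur.

No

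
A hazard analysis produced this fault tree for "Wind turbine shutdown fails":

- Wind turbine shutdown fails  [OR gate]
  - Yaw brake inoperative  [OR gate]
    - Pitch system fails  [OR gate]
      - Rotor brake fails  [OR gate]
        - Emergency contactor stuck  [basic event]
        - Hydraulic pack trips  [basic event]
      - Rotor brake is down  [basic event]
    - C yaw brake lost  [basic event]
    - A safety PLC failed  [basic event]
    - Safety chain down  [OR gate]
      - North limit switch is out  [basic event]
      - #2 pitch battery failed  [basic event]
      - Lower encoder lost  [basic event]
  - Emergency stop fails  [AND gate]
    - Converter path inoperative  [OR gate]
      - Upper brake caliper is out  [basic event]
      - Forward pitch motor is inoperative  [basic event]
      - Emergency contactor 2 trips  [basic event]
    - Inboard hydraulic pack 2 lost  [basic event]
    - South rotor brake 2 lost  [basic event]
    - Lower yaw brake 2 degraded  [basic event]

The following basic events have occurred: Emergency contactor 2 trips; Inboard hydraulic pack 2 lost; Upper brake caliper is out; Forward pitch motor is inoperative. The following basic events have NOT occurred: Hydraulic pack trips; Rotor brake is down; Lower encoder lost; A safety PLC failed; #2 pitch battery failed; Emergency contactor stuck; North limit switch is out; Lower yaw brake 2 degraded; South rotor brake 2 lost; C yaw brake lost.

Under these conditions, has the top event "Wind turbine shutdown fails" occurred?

Rotor brake fails [OR]: Emergency contactor stuck=not, Hydraulic pack trips=not → no input occurs → does not occur.
Pitch system fails [OR]: Rotor brake fails=not, Rotor brake is down=not → no input occurs → does not occur.
Safety chain down [OR]: North limit switch is out=not, #2 pitch battery failed=not, Lower encoder lost=not → no input occurs → does not occur.
Yaw brake inoperative [OR]: Pitch system fails=not, C yaw brake lost=not, A safety PLC failed=not, Safety chain down=not → no input occurs → does not occur.
Converter path inoperative [OR]: Upper brake caliper is out=occurs, Forward pitch motor is inoperative=occurs, Emergency contactor 2 trips=occurs → at least one input occurs → occurs.
Emergency stop fails [AND]: Converter path inoperative=occurs, Inboard hydraulic pack 2 lost=occurs, South rotor brake 2 lost=not, Lower yaw brake 2 degraded=not → not all inputs occur → does not occur.
Wind turbine shutdown fails [OR]: Yaw brake inoperative=not, Emergency stop fails=not → no input occurs → does not occur.

No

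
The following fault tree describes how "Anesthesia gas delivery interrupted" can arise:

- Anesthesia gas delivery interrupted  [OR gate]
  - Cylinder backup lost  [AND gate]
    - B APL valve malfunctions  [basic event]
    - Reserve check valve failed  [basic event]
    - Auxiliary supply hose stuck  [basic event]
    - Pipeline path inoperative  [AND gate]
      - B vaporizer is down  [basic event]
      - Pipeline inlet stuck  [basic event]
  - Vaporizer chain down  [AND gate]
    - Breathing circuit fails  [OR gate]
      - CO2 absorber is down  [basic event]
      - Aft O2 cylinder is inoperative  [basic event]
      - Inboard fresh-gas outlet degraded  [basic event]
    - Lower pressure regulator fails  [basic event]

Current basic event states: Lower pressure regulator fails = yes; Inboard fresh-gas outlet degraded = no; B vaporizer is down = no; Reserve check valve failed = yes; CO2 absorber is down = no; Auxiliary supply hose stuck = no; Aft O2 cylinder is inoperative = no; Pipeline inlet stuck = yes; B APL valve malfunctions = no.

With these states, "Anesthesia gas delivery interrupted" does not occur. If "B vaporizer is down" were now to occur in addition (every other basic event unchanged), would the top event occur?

Counterfactual: set "B vaporizer is down" to occurred.
Pipeline path inoperative [AND]: B vaporizer is down=occurs, Pipeline inlet stuck=occurs → all inputs occur → occurs.
Cylinder backup lost [AND]: B APL valve malfunctions=not, Reserve check valve failed=occurs, Auxiliary supply hose stuck=not, Pipeline path inoperative=occurs → not all inputs occur → does not occur.
Breathing circuit fails [OR]: CO2 absorber is down=not, Aft O2 cylinder is inoperative=not, Inboard fresh-gas outlet degraded=not → no input occurs → does not occur.
Vaporizer chain down [AND]: Breathing circuit fails=not, Lower pressure regulator fails=occurs → not all inputs occur → does not occur.
Anesthesia gas delivery interrupted [OR]: Cylinder backup lost=not, Vaporizer chain down=not → no input occurs → does not occur.

No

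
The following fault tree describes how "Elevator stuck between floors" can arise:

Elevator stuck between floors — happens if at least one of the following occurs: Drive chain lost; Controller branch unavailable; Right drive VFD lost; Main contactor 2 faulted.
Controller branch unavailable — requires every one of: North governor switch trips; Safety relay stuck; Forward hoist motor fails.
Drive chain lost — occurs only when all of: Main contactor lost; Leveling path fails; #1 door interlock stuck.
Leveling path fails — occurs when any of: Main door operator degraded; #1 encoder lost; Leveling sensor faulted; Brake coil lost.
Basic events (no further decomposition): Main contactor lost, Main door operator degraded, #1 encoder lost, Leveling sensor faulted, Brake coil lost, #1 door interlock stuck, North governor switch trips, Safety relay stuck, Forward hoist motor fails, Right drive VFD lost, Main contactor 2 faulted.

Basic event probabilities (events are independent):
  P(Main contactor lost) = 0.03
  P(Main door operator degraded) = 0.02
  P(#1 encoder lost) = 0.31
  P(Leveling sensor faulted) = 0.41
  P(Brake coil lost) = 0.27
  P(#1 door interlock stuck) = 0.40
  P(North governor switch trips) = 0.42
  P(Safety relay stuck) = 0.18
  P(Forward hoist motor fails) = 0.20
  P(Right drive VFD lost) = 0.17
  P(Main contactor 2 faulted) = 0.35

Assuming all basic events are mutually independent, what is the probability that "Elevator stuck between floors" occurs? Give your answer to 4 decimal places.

P(Leveling path fails) [OR] = 1 − (1−0.02) × (1−0.31) × (1−0.41) × (1−0.27) = 0.708761
P(Drive chain lost) [AND] = 0.03 × 0.708761 × 0.40 = 0.008505
P(Controller branch unavailable) [AND] = 0.42 × 0.18 × 0.20 = 0.015120
P(Elevator stuck between floors) [OR] = 1 − (1−0.008505) × (1−0.015120) × (1−0.17) × (1−0.35) = 0.473176
Rounded to 4 decimal places: P(Elevator stuck between floors) ≈ 0.4732.

0.4732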